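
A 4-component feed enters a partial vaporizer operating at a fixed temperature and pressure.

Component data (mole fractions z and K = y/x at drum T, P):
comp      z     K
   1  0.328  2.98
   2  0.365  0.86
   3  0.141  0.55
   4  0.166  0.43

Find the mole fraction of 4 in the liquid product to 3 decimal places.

x_4 = 0.257

Let ψ = V/F and solve Σ zᵢ(Kᵢ−1)/(1+ψ(Kᵢ−1)) = 0.
Feasibility: ΣzᵢKᵢ = 1.440, Σzᵢ/Kᵢ = 1.177 — both > 1, two phases present.
Newton–Raphson from ψ = 0.6:
  ψ = 0.600: g = 0.0103, g' = -0.455 → ψ = 0.623
Converged at ψ = 0.623.
Compositions from xᵢ = zᵢ/(1+ψ(Kᵢ−1)), yᵢ = Kᵢxᵢ:
  1: x = 0.147, y = 0.438
  2: x = 0.400, y = 0.344
  3: x = 0.196, y = 0.108
  4: x = 0.257, y = 0.111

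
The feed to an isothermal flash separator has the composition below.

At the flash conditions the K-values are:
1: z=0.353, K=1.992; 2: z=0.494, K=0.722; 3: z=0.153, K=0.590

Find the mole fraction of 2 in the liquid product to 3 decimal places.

x_2 = 0.571

Let β = V/F and solve Σ zᵢ(Kᵢ−1)/(1+β(Kᵢ−1)) = 0.
Check two-phase: ΣzᵢKᵢ = 1.150 > 1 and Σzᵢ/Kᵢ = 1.121 > 1, so g(0) = 0.150 > 0 and g(1) = -0.121 < 0.
Newton iteration, β⁰ = 0.6:
  β = 0.600: g = -0.0285, g' = -0.237 → β = 0.480
  β = 0.480: g = 0.0007, g' = -0.250 → β = 0.483
Converged at β = 0.483.
Compositions from xᵢ = zᵢ/(1+β(Kᵢ−1)), yᵢ = Kᵢxᵢ:
  1: x = 0.239, y = 0.476
  2: x = 0.571, y = 0.412
  3: x = 0.191, y = 0.113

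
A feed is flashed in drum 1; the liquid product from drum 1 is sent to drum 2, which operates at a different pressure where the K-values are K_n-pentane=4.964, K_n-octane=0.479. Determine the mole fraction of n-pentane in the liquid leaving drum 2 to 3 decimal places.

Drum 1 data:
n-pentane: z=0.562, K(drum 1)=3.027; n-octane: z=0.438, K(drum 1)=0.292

Drum 1:
Let ψ₁ = V/F and solve Σ zᵢ(Kᵢ−1)/(1+ψ₁(Kᵢ−1)) = 0.
g(0) = ΣzᵢKᵢ − 1 = 0.829 and g(1) = 1 − Σzᵢ/Kᵢ = -0.686, so a root lies in (0, 1).
Binary case is linear: z₁(K₁−1)(1+ψ₁(K₂−1)) + z₂(K₂−1)(1+ψ₁(K₁−1)) = 0
⇒ ψ₁ = [z₁(K₁−1)+z₂(K₂−1)] / [−(K₁−1)(K₂−1)] = 0.8291/1.4351 = 0.578
Drum-1 compositions:
  n-pentane: x = 0.259, y = 0.784
  n-octane: x = 0.741, y = 0.216
Drum-2 feed = drum-1 liquid: z₂ = (0.2589, 0.7411).
Drum 2:
Let ψ₂ = V/F and solve Σ zᵢ(Kᵢ−1)/(1+ψ₂(Kᵢ−1)) = 0.
g(0) = ΣzᵢKᵢ − 1 = 0.640 and g(1) = 1 − Σzᵢ/Kᵢ = -0.599, so a root lies in (0, 1).
Binary case is linear: z₁(K₁−1)(1+ψ₂(K₂−1)) + z₂(K₂−1)(1+ψ₂(K₁−1)) = 0
⇒ ψ₂ = [z₁(K₁−1)+z₂(K₂−1)] / [−(K₁−1)(K₂−1)] = 0.6400/2.0652 = 0.310
  n-pentane: x = 0.116, y = 0.577
  n-octane: x = 0.884, y = 0.423

x_n-pentane (drum 2) = 0.116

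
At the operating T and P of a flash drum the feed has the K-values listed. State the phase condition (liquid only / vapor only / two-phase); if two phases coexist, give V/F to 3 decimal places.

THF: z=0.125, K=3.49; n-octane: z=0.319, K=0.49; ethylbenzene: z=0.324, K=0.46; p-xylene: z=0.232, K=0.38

ΣzᵢKᵢ = 0.830; Σzᵢ/Kᵢ = 2.002.
Since ΣzᵢKᵢ < 1 the mixture is below its bubble point — single liquid phase.

liquid only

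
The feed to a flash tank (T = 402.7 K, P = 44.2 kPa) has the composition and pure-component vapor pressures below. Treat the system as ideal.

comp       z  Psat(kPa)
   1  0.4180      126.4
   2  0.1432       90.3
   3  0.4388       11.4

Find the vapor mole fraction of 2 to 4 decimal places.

y_2 = 0.1944

Raoult's law: Kᵢ = Pᵢˢᵃᵗ/P = Pᵢˢᵃᵗ/44.2.
  K_1 = 126.4/44.2 = 2.859729, K_2 = 90.3/44.2 = 2.042986, K_3 = 11.4/44.2 = 0.257919
Newton iteration, ψ⁰ = 0.5:
  ψ = 0.5000: g = -0.01675, g' = -1.0663 → ψ = 0.4843
  ψ = 0.4843: g = -0.00007, g' = -1.0578 → ψ = 0.4842
Converged at ψ = 0.4842.
Compositions from xᵢ = zᵢ/(1+ψ(Kᵢ−1)), yᵢ = Kᵢxᵢ:
  1: x = 0.2199, y = 0.6290
  2: x = 0.0951, y = 0.1944
  3: x = 0.6849, y = 0.1767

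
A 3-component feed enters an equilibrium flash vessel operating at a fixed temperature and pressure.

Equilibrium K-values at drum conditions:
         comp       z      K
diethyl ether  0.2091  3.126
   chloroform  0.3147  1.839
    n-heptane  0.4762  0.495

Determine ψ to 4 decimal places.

Material balance + equilibrium reduce to Σ zᵢ(Kᵢ−1)/(1+ψ(Kᵢ−1)) = 0.
Check two-phase: ΣzᵢKᵢ = 1.4681 > 1 and Σzᵢ/Kᵢ = 1.2000 > 1, so g(0) = 0.4681 > 0 and g(1) = -0.2000 < 0.
Newton–Raphson from ψ = 0.47:
  ψ = 0.4700: g = 0.09640, g' = -0.5592 → ψ = 0.6424
  ψ = 0.6424: g = 0.00352, g' = -0.5285 → ψ = 0.6491
Converged at ψ = 0.6491.

ψ = 0.6491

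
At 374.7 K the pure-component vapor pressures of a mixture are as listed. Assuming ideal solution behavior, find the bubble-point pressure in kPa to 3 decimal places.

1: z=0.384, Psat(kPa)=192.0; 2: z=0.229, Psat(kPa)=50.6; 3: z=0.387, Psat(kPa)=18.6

At the bubble point ψ → 0, so ΣzᵢKᵢ = 1 with Kᵢ = Pᵢˢᵃᵗ/P ⇒ P = ΣzᵢPᵢˢᵃᵗ.
P = 0.384·192.0 + 0.229·50.6 + 0.387·18.6 = 92.514 kPa

Pbub = 92.514 kPa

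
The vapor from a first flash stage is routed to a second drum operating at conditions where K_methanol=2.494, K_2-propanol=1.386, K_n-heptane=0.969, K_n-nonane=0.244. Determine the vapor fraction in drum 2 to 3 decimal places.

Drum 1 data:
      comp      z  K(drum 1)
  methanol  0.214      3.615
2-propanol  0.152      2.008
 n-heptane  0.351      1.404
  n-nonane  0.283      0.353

Drum 1:
Let ψ₁ = V/F and solve Σ zᵢ(Kᵢ−1)/(1+ψ₁(Kᵢ−1)) = 0.
g(0) = ΣzᵢKᵢ − 1 = 0.672 and g(1) = 1 − Σzᵢ/Kᵢ = -0.187, so a root lies in (0, 1).
Iterate (Newton) starting at ψ₁ = 0.5:
  ψ₁ = 0.500: g = 0.1917, g' = -0.642 → ψ₁ = 0.799
  ψ₁ = 0.799: g = -0.0057, g' = -0.741 → ψ₁ = 0.791
Converged at ψ₁ = 0.791.
Drum-1 compositions:
  methanol: x = 0.070, y = 0.252
  2-propanol: x = 0.085, y = 0.170
  n-heptane: x = 0.266, y = 0.373
  n-nonane: x = 0.580, y = 0.205
Drum-2 feed = drum-1 vapor: z₂ = (0.2521, 0.1698, 0.3735, 0.2046).
Drum 2:
Material balance + equilibrium reduce to Σ zᵢ(Kᵢ−1)/(1+ψ₂(Kᵢ−1)) = 0.
Feasibility: ΣzᵢKᵢ = 1.276, Σzᵢ/Kᵢ = 1.448 — both > 1, two phases present.
Iterate (Newton) starting at ψ₂ = 0.34:
  ψ₂ = 0.340: g = 0.0878, g' = -0.479 → ψ₂ = 0.523
  ψ₂ = 0.523: g = -0.0017, g' = -0.515 → ψ₂ = 0.520
Converged at ψ₂ = 0.520.
  methanol: x = 0.142, y = 0.354
  2-propanol: x = 0.141, y = 0.196
  n-heptane: x = 0.380, y = 0.368
  n-nonane: x = 0.337, y = 0.082

V/F (drum 2) = 0.520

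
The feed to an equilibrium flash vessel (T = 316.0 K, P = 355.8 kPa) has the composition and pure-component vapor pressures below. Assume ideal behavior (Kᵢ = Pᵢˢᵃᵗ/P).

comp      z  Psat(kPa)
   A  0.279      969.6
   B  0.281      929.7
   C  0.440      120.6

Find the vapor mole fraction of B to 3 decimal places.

Raoult's law: Kᵢ = Pᵢˢᵃᵗ/P = Pᵢˢᵃᵗ/355.8.
  K_A = 969.6/355.8 = 2.72513, K_B = 929.7/355.8 = 2.61298, K_C = 120.6/355.8 = 0.33895
Let ψ = V/F and solve Σ zᵢ(Kᵢ−1)/(1+ψ(Kᵢ−1)) = 0.
Feasibility: ΣzᵢKᵢ = 1.644, Σzᵢ/Kᵢ = 1.508 — both > 1, two phases present.
Iterate (Newton) starting at ψ = 0.67:
  ψ = 0.670: g = -0.0810, g' = -0.967 → ψ = 0.586
  ψ = 0.586: g = -0.0026, g' = -0.911 → ψ = 0.583
Converged at ψ = 0.583.
Compositions from xᵢ = zᵢ/(1+ψ(Kᵢ−1)), yᵢ = Kᵢxᵢ:
  A: x = 0.139, y = 0.379
  B: x = 0.145, y = 0.378
  C: x = 0.716, y = 0.243

y_B = 0.378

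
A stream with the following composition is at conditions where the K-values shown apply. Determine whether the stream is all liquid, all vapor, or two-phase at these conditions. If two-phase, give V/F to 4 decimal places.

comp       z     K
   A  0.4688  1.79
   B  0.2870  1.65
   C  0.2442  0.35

ΣzᵢKᵢ = 1.3982; Σzᵢ/Kᵢ = 1.1336.
Both exceed 1, so a two-phase solution exists.
Material balance + equilibrium reduce to Σ zᵢ(Kᵢ−1)/(1+ψ(Kᵢ−1)) = 0.
Newton–Raphson from ψ = 0.58:
  ψ = 0.5800: g = 0.13467, g' = -0.4674 → ψ = 0.8681
  ψ = 0.8681: g = -0.02537, g' = -0.6960 → ψ = 0.8317
  ψ = 0.8317: g = -0.00093, g' = -0.6465 → ψ = 0.8303
Converged at ψ = 0.8303.

two-phase, V/F = 0.8303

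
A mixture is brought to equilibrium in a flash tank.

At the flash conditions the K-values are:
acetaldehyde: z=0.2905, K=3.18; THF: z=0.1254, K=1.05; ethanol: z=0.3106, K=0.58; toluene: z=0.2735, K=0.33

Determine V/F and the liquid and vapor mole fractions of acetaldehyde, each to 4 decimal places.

Rachford–Rice: g(V/F) = Σ zᵢ(Kᵢ−1)/(1+V/F(Kᵢ−1)) = 0.
Check two-phase: ΣzᵢKᵢ = 1.3259 > 1 and Σzᵢ/Kᵢ = 1.5751 > 1, so g(0) = 0.3259 > 0 and g(1) = -0.5751 < 0.
Iterate (Newton) starting at V/F = 0.5:
  V/F = 0.5000: g = -0.13156, g' = -0.6818 → V/F = 0.3070
  V/F = 0.3070: g = 0.00507, g' = -0.7625 → V/F = 0.3137
Converged at V/F = 0.3137.
Compositions from xᵢ = zᵢ/(1+V/F(Kᵢ−1)), yᵢ = Kᵢxᵢ:
  acetaldehyde: x = 0.1725, y = 0.5486
  THF: x = 0.1235, y = 0.1296
  ethanol: x = 0.3577, y = 0.2075
  toluene: x = 0.3463, y = 0.1143

V/F = 0.3137, x_acetaldehyde = 0.1725, y_acetaldehyde = 0.5486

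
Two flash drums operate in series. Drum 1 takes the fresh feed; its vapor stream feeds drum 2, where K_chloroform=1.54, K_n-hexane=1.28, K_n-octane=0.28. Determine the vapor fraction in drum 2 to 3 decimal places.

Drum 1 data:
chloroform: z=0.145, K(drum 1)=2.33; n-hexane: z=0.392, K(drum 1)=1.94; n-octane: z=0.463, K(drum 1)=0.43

Drum 1:
Let ψ₁ = V/F and solve Σ zᵢ(Kᵢ−1)/(1+ψ₁(Kᵢ−1)) = 0.
Feasibility: ΣzᵢKᵢ = 1.297, Σzᵢ/Kᵢ = 1.341 — both > 1, two phases present.
Newton iteration, ψ₁⁰ = 0.59:
  ψ₁ = 0.590: g = -0.0526, g' = -0.565 → ψ₁ = 0.497
  ψ₁ = 0.497: g = -0.0010, g' = -0.547 → ψ₁ = 0.495
Converged at ψ₁ = 0.495.
Drum-1 compositions:
  chloroform: x = 0.087, y = 0.204
  n-hexane: x = 0.267, y = 0.519
  n-octane: x = 0.645, y = 0.277
Drum-2 feed = drum-1 vapor: z₂ = (0.2037, 0.5189, 0.2774).
Drum 2:
Material balance + equilibrium reduce to Σ zᵢ(Kᵢ−1)/(1+ψ₂(Kᵢ−1)) = 0.
g(0) = ΣzᵢKᵢ − 1 = 0.056 and g(1) = 1 − Σzᵢ/Kᵢ = -0.528, so a root lies in (0, 1).
Newton iteration, ψ₂⁰ = 0.5:
  ψ₂ = 0.500: g = -0.0980, g' = -0.419 → ψ₂ = 0.266
  ψ₂ = 0.266: g = -0.0157, g' = -0.301 → ψ₂ = 0.214
  ψ₂ = 0.214: g = -0.0004, g' = -0.285 → ψ₂ = 0.213
Converged at ψ₂ = 0.213.
  chloroform: x = 0.183, y = 0.281
  n-hexane: x = 0.490, y = 0.627
  n-octane: x = 0.328, y = 0.092

V/F (drum 2) = 0.213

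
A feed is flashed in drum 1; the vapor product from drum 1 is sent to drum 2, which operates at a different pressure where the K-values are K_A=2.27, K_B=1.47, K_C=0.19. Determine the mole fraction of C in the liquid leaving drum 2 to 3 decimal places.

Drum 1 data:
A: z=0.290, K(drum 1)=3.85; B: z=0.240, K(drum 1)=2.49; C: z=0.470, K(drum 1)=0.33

x_C (drum 2) = 0.515

Drum 1:
Material balance + equilibrium reduce to Σ zᵢ(Kᵢ−1)/(1+ψ₁(Kᵢ−1)) = 0.
g(0) = ΣzᵢKᵢ − 1 = 0.869 and g(1) = 1 − Σzᵢ/Kᵢ = -0.596, so a root lies in (0, 1).
Newton–Raphson from ψ₁ = 0.5:
  ψ₁ = 0.500: g = 0.0722, g' = -1.053 → ψ₁ = 0.569
Converged at ψ₁ = 0.569.
Drum-1 compositions:
  A: x = 0.111, y = 0.426
  B: x = 0.130, y = 0.323
  C: x = 0.759, y = 0.251
Drum-2 feed = drum-1 vapor: z₂ = (0.4259, 0.3234, 0.2506).
Drum 2:
Let ψ₂ = V/F and solve Σ zᵢ(Kᵢ−1)/(1+ψ₂(Kᵢ−1)) = 0.
Feasibility: ΣzᵢKᵢ = 1.490, Σzᵢ/Kᵢ = 1.727 — both > 1, two phases present.
Newton iteration, ψ₂⁰ = 0.68:
  ψ₂ = 0.680: g = -0.0465, g' = -1.054 → ψ₂ = 0.636
  ψ₂ = 0.636: g = -0.0023, g' = -0.952 → ψ₂ = 0.633
Converged at ψ₂ = 0.633.
  A: x = 0.236, y = 0.536
  B: x = 0.249, y = 0.366
  C: x = 0.515, y = 0.098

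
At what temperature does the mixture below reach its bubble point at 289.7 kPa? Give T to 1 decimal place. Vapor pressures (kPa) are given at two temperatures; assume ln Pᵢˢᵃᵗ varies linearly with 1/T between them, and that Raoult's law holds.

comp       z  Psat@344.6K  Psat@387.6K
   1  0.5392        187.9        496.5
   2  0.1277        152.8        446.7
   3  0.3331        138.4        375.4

T = 367.3 K

Bubble-point temperature: ΣzᵢPᵢˢᵃᵗ(T) = P. Interpolate ln Pᵢˢᵃᵗ = aᵢ + bᵢ/T.
  T = 344.6 K: ΣzᵢPᵢˢᵃᵗ = 166.93 kPa
  T = 387.6 K: ΣzᵢPᵢˢᵃᵗ = 449.80 kPa
  T = 366.1 K: ΣzᵢPᵢˢᵃᵗ = 282.07 kPa
  T = 376.9 K: ΣzᵢPᵢˢᵃᵗ = 358.95 kPa
  T = 371.5 K: ΣzᵢPᵢˢᵃᵗ = 318.76 kPa
  T = 368.8 K: ΣzᵢPᵢˢᵃᵗ = 299.99 kPa
  T = 367.5 K: ΣzᵢPᵢˢᵃᵗ = 291.26 kPa
Interpolating between 366.1 K and 367.5 K gives T ≈ 367.3 K.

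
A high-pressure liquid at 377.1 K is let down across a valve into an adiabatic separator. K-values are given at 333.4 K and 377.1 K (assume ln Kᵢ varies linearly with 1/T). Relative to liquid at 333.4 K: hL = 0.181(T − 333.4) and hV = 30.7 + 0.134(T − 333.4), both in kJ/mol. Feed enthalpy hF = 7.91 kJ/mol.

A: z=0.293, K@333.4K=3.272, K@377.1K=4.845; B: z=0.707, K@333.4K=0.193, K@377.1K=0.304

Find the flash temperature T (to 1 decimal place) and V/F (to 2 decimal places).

T = 353.1 K, V/F = 0.15

Adiabatic flash: solve Rachford–Rice at each trial T, then check hF = ψ·hV(T) + (1−ψ)·hL(T).
  T = 333.4 K: K = (3.272, 0.193), RR gives ψ = 0.052, H_out = 1.593 kJ/mol
  T = 377.1 K: K = (4.845, 0.304), RR gives ψ = 0.237, H_out = 14.702 kJ/mol
  T = 355.2 K: K = (4.028, 0.246), RR gives ψ = 0.155, H_out = 8.541 kJ/mol
  T = 344.3 K: K = (3.642, 0.219), RR gives ψ = 0.107, H_out = 5.214 kJ/mol
  T = 349.8 K: K = (3.835, 0.232), RR gives ψ = 0.132, H_out = 6.923 kJ/mol
  T = 352.5 K: K = (3.931, 0.239), RR gives ψ = 0.144, H_out = 7.739 kJ/mol
  T = 353.9 K: K = (3.981, 0.242), RR gives ψ = 0.150, H_out = 8.156 kJ/mol
Linear interpolation between T = 352.5 (H_out = 7.739) and T = 353.9 (H_out = 8.156) on hF = 7.91 gives T ≈ 353.1 K, at which ψ = 0.15.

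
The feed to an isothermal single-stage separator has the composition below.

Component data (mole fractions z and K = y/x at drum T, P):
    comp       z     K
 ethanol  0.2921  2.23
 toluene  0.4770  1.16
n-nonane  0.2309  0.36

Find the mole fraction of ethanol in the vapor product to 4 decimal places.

Newton–Raphson from V/F = 0.35:
  V/F = 0.3500: g = 0.13300, g' = -0.3840 → V/F = 0.6964
  V/F = 0.6964: g = -0.00440, g' = -0.4459 → V/F = 0.6865
Converged at V/F = 0.6865.
Compositions from xᵢ = zᵢ/(1+V/F(Kᵢ−1)), yᵢ = Kᵢxᵢ:
  ethanol: x = 0.1584, y = 0.3532
  toluene: x = 0.4298, y = 0.4986
  n-nonane: x = 0.4118, y = 0.1483

y_ethanol = 0.3532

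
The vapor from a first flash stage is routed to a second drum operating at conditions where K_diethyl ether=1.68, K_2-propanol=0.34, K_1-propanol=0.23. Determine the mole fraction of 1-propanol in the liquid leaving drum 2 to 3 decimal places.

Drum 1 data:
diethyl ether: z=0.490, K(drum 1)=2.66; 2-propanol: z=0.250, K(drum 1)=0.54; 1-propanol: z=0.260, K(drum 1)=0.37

Drum 1:
Let ψ₁ = V/F and solve Σ zᵢ(Kᵢ−1)/(1+ψ₁(Kᵢ−1)) = 0.
Check two-phase: ΣzᵢKᵢ = 1.535 > 1 and Σzᵢ/Kᵢ = 1.350 > 1, so g(0) = 0.535 > 0 and g(1) = -0.350 < 0.
Newton–Raphson from ψ₁ = 0.38:
  ψ₁ = 0.380: g = 0.1441, g' = -0.764 → ψ₁ = 0.569
  ψ₁ = 0.569: g = 0.0075, g' = -0.705 → ψ₁ = 0.579
Converged at ψ₁ = 0.579.
Drum-1 compositions:
  diethyl ether: x = 0.250, y = 0.664
  2-propanol: x = 0.341, y = 0.184
  1-propanol: x = 0.409, y = 0.151
Drum-2 feed = drum-1 vapor: z₂ = (0.6645, 0.1840, 0.1515).
Drum 2:
Iterate (Newton) starting at ψ₂ = 0.53:
  ψ₂ = 0.530: g = -0.0517, g' = -0.612 → ψ₂ = 0.446
  ψ₂ = 0.446: g = -0.0028, g' = -0.550 → ψ₂ = 0.440
Converged at ψ₂ = 0.440.
  diethyl ether: x = 0.511, y = 0.859
  2-propanol: x = 0.259, y = 0.088
  1-propanol: x = 0.229, y = 0.053

x_1-propanol (drum 2) = 0.229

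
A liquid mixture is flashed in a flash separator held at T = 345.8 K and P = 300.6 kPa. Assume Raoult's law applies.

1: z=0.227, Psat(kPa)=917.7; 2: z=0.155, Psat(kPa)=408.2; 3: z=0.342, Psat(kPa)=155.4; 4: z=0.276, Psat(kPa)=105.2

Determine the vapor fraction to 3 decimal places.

ψ = 0.191

Raoult's law: Kᵢ = Pᵢˢᵃᵗ/P = Pᵢˢᵃᵗ/300.6.
  K_1 = 917.7/300.6 = 3.05289, K_2 = 408.2/300.6 = 1.35795, K_3 = 155.4/300.6 = 0.51697, K_4 = 105.2/300.6 = 0.34997
Let ψ = V/F and solve Σ zᵢ(Kᵢ−1)/(1+ψ(Kᵢ−1)) = 0.
Feasibility: ΣzᵢKᵢ = 1.177, Σzᵢ/Kᵢ = 1.639 — both > 1, two phases present.
Iterate (Newton) starting at ψ = 0.61:
  ψ = 0.610: g = -0.2791, g' = -0.683 → ψ = 0.201
  ψ = 0.201: g = -0.0078, g' = -0.749 → ψ = 0.191
Converged at ψ = 0.191.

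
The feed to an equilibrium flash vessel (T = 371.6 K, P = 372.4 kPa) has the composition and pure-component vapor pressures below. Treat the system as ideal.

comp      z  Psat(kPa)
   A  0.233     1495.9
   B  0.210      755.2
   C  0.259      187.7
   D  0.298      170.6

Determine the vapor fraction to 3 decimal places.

ψ = 0.544

Raoult's law: Kᵢ = Pᵢˢᵃᵗ/P = Pᵢˢᵃᵗ/372.4.
  K_A = 1495.9/372.4 = 4.01692, K_B = 755.2/372.4 = 2.02793, K_C = 187.7/372.4 = 0.50403, K_D = 170.6/372.4 = 0.45811
Newton–Raphson from ψ = 0.5:
  ψ = 0.500: g = 0.0305, g' = -0.711 → ψ = 0.543
  ψ = 0.543: g = 0.0005, g' = -0.691 → ψ = 0.544
Converged at ψ = 0.544.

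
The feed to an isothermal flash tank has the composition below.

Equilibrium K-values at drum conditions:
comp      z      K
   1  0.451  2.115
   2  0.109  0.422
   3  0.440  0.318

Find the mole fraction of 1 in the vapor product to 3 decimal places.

y_1 = 0.788

Iterate (Newton) starting at β = 0.5:
  β = 0.500: g = -0.2211, g' = -0.774 → β = 0.214
  β = 0.214: g = -0.0176, g' = -0.693 → β = 0.189
Converged at β = 0.189.
Compositions from xᵢ = zᵢ/(1+β(Kᵢ−1)), yᵢ = Kᵢxᵢ:
  1: x = 0.372, y = 0.788
  2: x = 0.122, y = 0.052
  3: x = 0.505, y = 0.161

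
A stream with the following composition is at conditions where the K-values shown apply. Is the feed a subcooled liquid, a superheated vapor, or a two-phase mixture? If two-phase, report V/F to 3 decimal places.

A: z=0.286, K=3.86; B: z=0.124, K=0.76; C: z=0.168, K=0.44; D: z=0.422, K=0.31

two-phase, V/F = 0.236

ΣzᵢKᵢ = 1.403; Σzᵢ/Kᵢ = 1.980.
Both exceed 1, so a two-phase solution exists.
Let ψ = V/F and solve Σ zᵢ(Kᵢ−1)/(1+ψ(Kᵢ−1)) = 0.
Newton iteration, ψ⁰ = 0.48:
  ψ = 0.480: g = -0.2530, g' = -0.972 → ψ = 0.220
  ψ = 0.220: g = 0.0202, g' = -1.237 → ψ = 0.236
Converged at ψ = 0.236.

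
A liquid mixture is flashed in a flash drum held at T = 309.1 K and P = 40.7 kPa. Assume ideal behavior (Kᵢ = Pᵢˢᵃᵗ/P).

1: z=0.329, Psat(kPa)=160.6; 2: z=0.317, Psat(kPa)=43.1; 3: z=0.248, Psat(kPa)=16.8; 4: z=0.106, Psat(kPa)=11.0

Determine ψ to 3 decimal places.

Raoult's law: Kᵢ = Pᵢˢᵃᵗ/P = Pᵢˢᵃᵗ/40.7.
  K_1 = 160.6/40.7 = 3.94595, K_2 = 43.1/40.7 = 1.05897, K_3 = 16.8/40.7 = 0.41278, K_4 = 11.0/40.7 = 0.27027
Material balance + equilibrium reduce to Σ zᵢ(Kᵢ−1)/(1+ψ(Kᵢ−1)) = 0.
Feasibility: ΣzᵢKᵢ = 1.765, Σzᵢ/Kᵢ = 1.376 — both > 1, two phases present.
Newton iteration, ψ⁰ = 0.61:
  ψ = 0.610: g = -0.0018, g' = -0.757 → ψ = 0.608
Converged at ψ = 0.608.

ψ = 0.608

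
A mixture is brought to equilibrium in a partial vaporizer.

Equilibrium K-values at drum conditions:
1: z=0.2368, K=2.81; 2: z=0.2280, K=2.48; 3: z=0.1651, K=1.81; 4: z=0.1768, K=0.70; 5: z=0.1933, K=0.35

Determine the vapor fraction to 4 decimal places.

ψ = 0.9128

Newton iteration, ψ⁰ = 0.5:
  ψ = 0.5000: g = 0.26556, g' = -0.6349 → ψ = 0.9183
  ψ = 0.9183: g = -0.00417, g' = -0.7677 → ψ = 0.9129
  ψ = 0.9129: g = -0.00002, g' = -0.7605 → ψ = 0.9128
Converged at ψ = 0.9128.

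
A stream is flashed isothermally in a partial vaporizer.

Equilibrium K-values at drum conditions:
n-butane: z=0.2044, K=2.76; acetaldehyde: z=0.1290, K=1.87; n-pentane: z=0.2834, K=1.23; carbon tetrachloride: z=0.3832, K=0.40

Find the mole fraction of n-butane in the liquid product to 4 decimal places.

x_n-butane = 0.1088

Rachford–Rice: g(ψ) = Σ zᵢ(Kᵢ−1)/(1+ψ(Kᵢ−1)) = 0.
g(0) = ΣzᵢKᵢ − 1 = 0.3072 and g(1) = 1 − Σzᵢ/Kᵢ = -0.3314, so a root lies in (0, 1).
Iterate (Newton) starting at ψ = 0.5:
  ψ = 0.5000: g = -0.00044, g' = -0.5201 → ψ = 0.4992
Converged at ψ = 0.4992.
Compositions from xᵢ = zᵢ/(1+ψ(Kᵢ−1)), yᵢ = Kᵢxᵢ:
  n-butane: x = 0.1088, y = 0.3003
  acetaldehyde: x = 0.0899, y = 0.1682
  n-pentane: x = 0.2542, y = 0.3127
  carbon tetrachloride: x = 0.5470, y = 0.2188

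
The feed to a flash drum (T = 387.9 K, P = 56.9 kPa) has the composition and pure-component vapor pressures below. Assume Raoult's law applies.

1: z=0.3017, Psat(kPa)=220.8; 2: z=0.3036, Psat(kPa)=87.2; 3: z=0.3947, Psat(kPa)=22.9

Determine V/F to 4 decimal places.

V/F = 0.7006

Raoult's law: Kᵢ = Pᵢˢᵃᵗ/P = Pᵢˢᵃᵗ/56.9.
  K_1 = 220.8/56.9 = 3.880492, K_2 = 87.2/56.9 = 1.532513, K_3 = 22.9/56.9 = 0.402460
Newton–Raphson from V/F = 0.67:
  V/F = 0.6700: g = 0.02246, g' = -0.7303 → V/F = 0.7007
  V/F = 0.7007: g = -0.00010, g' = -0.7375 → V/F = 0.7006
Converged at V/F = 0.7006.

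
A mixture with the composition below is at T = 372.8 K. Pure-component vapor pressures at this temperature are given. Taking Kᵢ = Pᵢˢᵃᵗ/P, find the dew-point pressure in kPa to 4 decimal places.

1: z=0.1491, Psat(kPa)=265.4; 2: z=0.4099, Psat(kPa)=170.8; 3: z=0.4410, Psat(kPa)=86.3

At the dew point ψ → 1, so Σzᵢ/Kᵢ = 1 with Kᵢ = Pᵢˢᵃᵗ/P ⇒ 1/P = Σzᵢ/Pᵢˢᵃᵗ.
1/P = 0.1491/265.4 + 0.4099/170.8 + 0.4410/86.3 = 0.0080718 ⇒ P = 123.8888 kPa

Pdew = 123.8888 kPa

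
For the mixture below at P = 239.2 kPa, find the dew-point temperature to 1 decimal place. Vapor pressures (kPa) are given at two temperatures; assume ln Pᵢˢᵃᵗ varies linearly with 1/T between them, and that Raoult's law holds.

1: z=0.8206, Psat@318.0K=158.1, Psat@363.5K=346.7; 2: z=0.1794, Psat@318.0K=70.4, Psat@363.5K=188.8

Dew-point temperature: Σzᵢ·P/Pᵢˢᵃᵗ(T) = 1. Interpolate ln Pᵢˢᵃᵗ = aᵢ + bᵢ/T.
  T = 318.0 K: ΣzᵢP/Pᵢˢᵃᵗ = 1.8511
  T = 363.5 K: ΣzᵢP/Pᵢˢᵃᵗ = 0.7935
  T = 340.8 K: ΣzᵢP/Pᵢˢᵃᵗ = 1.1758
  T = 352.1 K: ΣzᵢP/Pᵢˢᵃᵗ = 0.9604
  T = 346.5 K: ΣzᵢP/Pᵢˢᵃᵗ = 1.0599
  T = 349.3 K: ΣzᵢP/Pᵢˢᵃᵗ = 1.0085
Interpolating between 349.3 K and 352.1 K gives T ≈ 349.8 K.

T = 349.8 K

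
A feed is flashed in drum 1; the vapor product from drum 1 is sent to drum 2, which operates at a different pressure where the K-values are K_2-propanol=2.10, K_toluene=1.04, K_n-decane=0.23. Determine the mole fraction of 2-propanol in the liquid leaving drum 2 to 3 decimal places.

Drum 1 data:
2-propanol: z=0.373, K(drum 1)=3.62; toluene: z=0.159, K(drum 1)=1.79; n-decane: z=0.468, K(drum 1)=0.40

Drum 1:
Newton iteration, ψ₁⁰ = 0.58:
  ψ₁ = 0.580: g = 0.0433, g' = -0.846 → ψ₁ = 0.631
Converged at ψ₁ = 0.631.
Drum-1 compositions:
  2-propanol: x = 0.141, y = 0.509
  toluene: x = 0.106, y = 0.190
  n-decane: x = 0.753, y = 0.301
Drum-2 feed = drum-1 vapor: z₂ = (0.5088, 0.1899, 0.3013).
Drum 2:
Rachford–Rice: g(ψ₂) = Σ zᵢ(Kᵢ−1)/(1+ψ₂(Kᵢ−1)) = 0.
Feasibility: ΣzᵢKᵢ = 1.335, Σzᵢ/Kᵢ = 1.735 — both > 1, two phases present.
Iterate (Newton) starting at ψ₂ = 0.51:
  ψ₂ = 0.510: g = -0.0161, g' = -0.737 → ψ₂ = 0.488
Converged at ψ₂ = 0.488.
  2-propanol: x = 0.331, y = 0.695
  toluene: x = 0.186, y = 0.194
  n-decane: x = 0.483, y = 0.111

x_2-propanol (drum 2) = 0.331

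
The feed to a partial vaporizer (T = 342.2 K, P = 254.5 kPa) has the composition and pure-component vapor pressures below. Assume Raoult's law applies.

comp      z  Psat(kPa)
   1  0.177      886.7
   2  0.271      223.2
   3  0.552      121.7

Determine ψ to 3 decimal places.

ψ = 0.117

Raoult's law: Kᵢ = Pᵢˢᵃᵗ/P = Pᵢˢᵃᵗ/254.5.
  K_1 = 886.7/254.5 = 3.48409, K_2 = 223.2/254.5 = 0.87701, K_3 = 121.7/254.5 = 0.47819
Rachford–Rice: g(ψ) = Σ zᵢ(Kᵢ−1)/(1+ψ(Kᵢ−1)) = 0.
Feasibility: ΣzᵢKᵢ = 1.118, Σzᵢ/Kᵢ = 1.514 — both > 1, two phases present.
Newton iteration, ψ⁰ = 0.45:
  ψ = 0.450: g = -0.2041, g' = -0.505 → ψ = 0.046
  ψ = 0.046: g = 0.0663, g' = -1.043 → ψ = 0.109
  ψ = 0.109: g = 0.0066, g' = -0.849 → ψ = 0.117
Converged at ψ = 0.117.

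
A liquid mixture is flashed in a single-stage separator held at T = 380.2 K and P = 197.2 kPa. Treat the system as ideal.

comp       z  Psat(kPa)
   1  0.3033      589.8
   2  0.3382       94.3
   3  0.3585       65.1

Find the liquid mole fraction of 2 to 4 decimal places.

Raoult's law: Kᵢ = Pᵢˢᵃᵗ/P = Pᵢˢᵃᵗ/197.2.
  K_1 = 589.8/197.2 = 2.990872, K_2 = 94.3/197.2 = 0.478195, K_3 = 65.1/197.2 = 0.330122
Newton–Raphson from ψ = 0.66:
  ψ = 0.6600: g = -0.43870, g' = -0.9556 → ψ = 0.2009
  ψ = 0.2009: g = -0.04336, g' = -0.9430 → ψ = 0.1550
  ψ = 0.1550: g = 0.00150, g' = -1.0114 → ψ = 0.1564
Converged at ψ = 0.1564.
Compositions from xᵢ = zᵢ/(1+ψ(Kᵢ−1)), yᵢ = Kᵢxᵢ:
  1: x = 0.2313, y = 0.6917
  2: x = 0.3683, y = 0.1761
  3: x = 0.4005, y = 0.1322

x_2 = 0.3683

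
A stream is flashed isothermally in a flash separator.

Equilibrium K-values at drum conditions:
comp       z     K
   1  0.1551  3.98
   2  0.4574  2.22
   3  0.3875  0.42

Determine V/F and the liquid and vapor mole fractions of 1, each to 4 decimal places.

V/F = 0.7996, x_1 = 0.0459, y_1 = 0.1825

Material balance + equilibrium reduce to Σ zᵢ(Kᵢ−1)/(1+V/F(Kᵢ−1)) = 0.
g(0) = ΣzᵢKᵢ − 1 = 0.7955 and g(1) = 1 − Σzᵢ/Kᵢ = -0.1676, so a root lies in (0, 1).
Iterate (Newton) starting at V/F = 0.5:
  V/F = 0.5000: g = 0.21567, g' = -0.7434 → V/F = 0.7901
  V/F = 0.7901: g = 0.00704, g' = -0.7431 → V/F = 0.7996
Converged at V/F = 0.7996.
Compositions from xᵢ = zᵢ/(1+V/F(Kᵢ−1)), yᵢ = Kᵢxᵢ:
  1: x = 0.0459, y = 0.1825
  2: x = 0.2315, y = 0.5140
  3: x = 0.7226, y = 0.3035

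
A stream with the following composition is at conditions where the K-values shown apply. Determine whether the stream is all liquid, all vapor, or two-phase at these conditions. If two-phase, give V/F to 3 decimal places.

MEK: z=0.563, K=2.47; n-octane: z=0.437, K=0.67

ΣzᵢKᵢ = 1.683; Σzᵢ/Kᵢ = 0.880.
Since Σzᵢ/Kᵢ < 1 the mixture is above its dew point — single vapor phase.

all vapor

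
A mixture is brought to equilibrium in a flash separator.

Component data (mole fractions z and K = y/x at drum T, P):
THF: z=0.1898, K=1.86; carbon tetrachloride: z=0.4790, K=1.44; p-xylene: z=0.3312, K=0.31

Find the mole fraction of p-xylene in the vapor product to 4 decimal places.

y_p-xylene = 0.1373

Let β = V/F and solve Σ zᵢ(Kᵢ−1)/(1+β(Kᵢ−1)) = 0.
Check two-phase: ΣzᵢKᵢ = 1.1455 > 1 and Σzᵢ/Kᵢ = 1.5031 > 1, so g(0) = 0.1455 > 0 and g(1) = -0.5031 < 0.
Newton iteration, β⁰ = 0.5:
  β = 0.5000: g = -0.06200, g' = -0.4985 → β = 0.3756
  β = 0.3756: g = -0.00424, g' = -0.4358 → β = 0.3659
Converged at β = 0.3659.
Compositions from xᵢ = zᵢ/(1+β(Kᵢ−1)), yᵢ = Kᵢxᵢ:
  THF: x = 0.1444, y = 0.2685
  carbon tetrachloride: x = 0.4126, y = 0.5941
  p-xylene: x = 0.4430, y = 0.1373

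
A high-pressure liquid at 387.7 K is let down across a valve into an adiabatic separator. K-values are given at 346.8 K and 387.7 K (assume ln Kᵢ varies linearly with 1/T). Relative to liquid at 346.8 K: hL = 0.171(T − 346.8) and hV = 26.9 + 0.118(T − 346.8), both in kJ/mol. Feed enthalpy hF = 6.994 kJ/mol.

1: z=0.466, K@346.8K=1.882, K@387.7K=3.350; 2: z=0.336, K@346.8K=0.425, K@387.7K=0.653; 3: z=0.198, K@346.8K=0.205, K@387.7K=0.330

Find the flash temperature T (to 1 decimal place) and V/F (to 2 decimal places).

T = 352.5 K, V/F = 0.23

Adiabatic flash: solve Rachford–Rice at each trial T, then check hF = ψ·hV(T) + (1−ψ)·hL(T).
  T = 346.8 K: K = (1.882, 0.425, 0.205), RR gives ψ = 0.103, H_out = 2.769 kJ/mol
  T = 387.7 K: K = (3.350, 0.653, 0.330), RR gives ψ = 0.714, H_out = 24.640 kJ/mol
  T = 367.2 K: K = (2.550, 0.533, 0.263), RR gives ψ = 0.462, H_out = 15.404 kJ/mol
  T = 357.0 K: K = (2.200, 0.477, 0.233), RR gives ψ = 0.308, H_out = 9.874 kJ/mol
  T = 351.9 K: K = (2.037, 0.451, 0.219), RR gives ψ = 0.215, H_out = 6.601 kJ/mol
  T = 354.4 K: K = (2.116, 0.464, 0.226), RR gives ψ = 0.263, H_out = 8.262 kJ/mol
  T = 353.1 K: K = (2.075, 0.457, 0.222), RR gives ψ = 0.238, H_out = 7.413 kJ/mol
Linear interpolation between T = 351.9 (H_out = 6.601) and T = 353.1 (H_out = 7.413) on hF = 6.994 gives T ≈ 352.5 K, at which ψ = 0.23.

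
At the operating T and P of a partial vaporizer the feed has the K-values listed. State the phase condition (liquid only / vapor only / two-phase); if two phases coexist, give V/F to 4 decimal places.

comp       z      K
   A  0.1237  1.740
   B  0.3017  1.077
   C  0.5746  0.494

ΣzᵢKᵢ = 0.8240; Σzᵢ/Kᵢ = 1.5144.
Since ΣzᵢKᵢ < 1 the mixture is below its bubble point — single liquid phase.

liquid only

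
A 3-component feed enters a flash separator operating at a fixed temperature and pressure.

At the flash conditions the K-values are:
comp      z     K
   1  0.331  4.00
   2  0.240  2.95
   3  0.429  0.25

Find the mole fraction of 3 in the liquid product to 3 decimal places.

Rachford–Rice: g(β) = Σ zᵢ(Kᵢ−1)/(1+β(Kᵢ−1)) = 0.
Check two-phase: ΣzᵢKᵢ = 2.139 > 1 and Σzᵢ/Kᵢ = 1.880 > 1, so g(0) = 1.139 > 0 and g(1) = -0.880 < 0.
Iterate (Newton) starting at β = 0.5:
  β = 0.500: g = 0.1194, g' = -1.328 → β = 0.590
  β = 0.590: g = -0.0008, g' = -1.362 → β = 0.589
Converged at β = 0.589.
Compositions from xᵢ = zᵢ/(1+β(Kᵢ−1)), yᵢ = Kᵢxᵢ:
  1: x = 0.120, y = 0.478
  2: x = 0.112, y = 0.329
  3: x = 0.769, y = 0.192

x_3 = 0.769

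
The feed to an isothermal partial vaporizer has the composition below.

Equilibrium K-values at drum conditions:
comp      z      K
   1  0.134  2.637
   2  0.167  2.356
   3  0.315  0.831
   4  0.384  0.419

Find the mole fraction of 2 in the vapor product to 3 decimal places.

y_2 = 0.289

Material balance + equilibrium reduce to Σ zᵢ(Kᵢ−1)/(1+ψ(Kᵢ−1)) = 0.
g(0) = ΣzᵢKᵢ − 1 = 0.169 and g(1) = 1 − Σzᵢ/Kᵢ = -0.417, so a root lies in (0, 1).
Newton–Raphson from ψ = 0.5:
  ψ = 0.500: g = -0.1170, g' = -0.486 → ψ = 0.259
  ψ = 0.259: g = 0.0033, g' = -0.535 → ψ = 0.265
Converged at ψ = 0.265.
Compositions from xᵢ = zᵢ/(1+ψ(Kᵢ−1)), yᵢ = Kᵢxᵢ:
  1: x = 0.093, y = 0.246
  2: x = 0.123, y = 0.289
  3: x = 0.330, y = 0.274
  4: x = 0.454, y = 0.190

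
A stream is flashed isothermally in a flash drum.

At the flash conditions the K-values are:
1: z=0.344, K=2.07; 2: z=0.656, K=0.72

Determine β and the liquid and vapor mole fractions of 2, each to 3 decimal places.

Rachford–Rice: g(β) = Σ zᵢ(Kᵢ−1)/(1+β(Kᵢ−1)) = 0.
g(0) = ΣzᵢKᵢ − 1 = 0.184 and g(1) = 1 − Σzᵢ/Kᵢ = -0.077, so a root lies in (0, 1).
Binary case is linear: z₁(K₁−1)(1+β(K₂−1)) + z₂(K₂−1)(1+β(K₁−1)) = 0
⇒ β = [z₁(K₁−1)+z₂(K₂−1)] / [−(K₁−1)(K₂−1)] = 0.1844/0.2996 = 0.615
Compositions from xᵢ = zᵢ/(1+β(Kᵢ−1)), yᵢ = Kᵢxᵢ:
  1: x = 0.207, y = 0.429
  2: x = 0.793, y = 0.571

β = 0.615, x_2 = 0.793, y_2 = 0.571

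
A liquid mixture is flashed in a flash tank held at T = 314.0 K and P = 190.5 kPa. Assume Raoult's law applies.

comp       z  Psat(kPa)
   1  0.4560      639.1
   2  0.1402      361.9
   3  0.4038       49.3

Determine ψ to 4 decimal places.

Raoult's law: Kᵢ = Pᵢˢᵃᵗ/P = Pᵢˢᵃᵗ/190.5.
  K_1 = 639.1/190.5 = 3.354856, K_2 = 361.9/190.5 = 1.899738, K_3 = 49.3/190.5 = 0.258793
Iterate (Newton) starting at ψ = 0.55:
  ψ = 0.5500: g = 0.04696, g' = -1.1631 → ψ = 0.5904
  ψ = 0.5904: g = -0.00054, g' = -1.1924 → ψ = 0.5899
Converged at ψ = 0.5899.

ψ = 0.5899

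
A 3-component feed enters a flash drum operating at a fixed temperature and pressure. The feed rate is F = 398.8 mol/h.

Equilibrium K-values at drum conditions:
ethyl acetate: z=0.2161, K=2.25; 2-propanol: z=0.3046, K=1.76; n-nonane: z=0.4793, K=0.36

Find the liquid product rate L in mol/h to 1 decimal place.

Rachford–Rice: g(V/F) = Σ zᵢ(Kᵢ−1)/(1+V/F(Kᵢ−1)) = 0.
Feasibility: ΣzᵢKᵢ = 1.1949, Σzᵢ/Kᵢ = 1.6005 — both > 1, two phases present.
Newton iteration, V/F⁰ = 0.5:
  V/F = 0.5000: g = -0.11712, g' = -0.6448 → V/F = 0.3184
  V/F = 0.3184: g = -0.00562, g' = -0.5965 → V/F = 0.3089
Converged at V/F = 0.3089.
Then V = V/F·F = 0.3089·398.8 = 123.2 mol/h and L = F − V = 275.6 mol/h.

L = 275.6 mol/h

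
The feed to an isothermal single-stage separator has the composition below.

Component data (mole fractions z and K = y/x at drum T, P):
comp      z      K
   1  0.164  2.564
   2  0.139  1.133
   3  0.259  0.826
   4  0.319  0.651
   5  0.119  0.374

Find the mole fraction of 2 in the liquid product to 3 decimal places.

x_2 = 0.137

Let ψ = V/F and solve Σ zᵢ(Kᵢ−1)/(1+ψ(Kᵢ−1)) = 0.
Feasibility: ΣzᵢKᵢ = 1.044, Σzᵢ/Kᵢ = 1.308 — both > 1, two phases present.
Iterate (Newton) starting at ψ = 0.5:
  ψ = 0.500: g = -0.1314, g' = -0.294 → ψ = 0.053
  ψ = 0.053: g = 0.0194, g' = -0.443 → ψ = 0.096
  ψ = 0.096: g = 0.0008, g' = -0.408 → ψ = 0.098
Converged at ψ = 0.098.
Compositions from xᵢ = zᵢ/(1+ψ(Kᵢ−1)), yᵢ = Kᵢxᵢ:
  1: x = 0.142, y = 0.364
  2: x = 0.137, y = 0.155
  3: x = 0.264, y = 0.218
  4: x = 0.330, y = 0.215
  5: x = 0.127, y = 0.047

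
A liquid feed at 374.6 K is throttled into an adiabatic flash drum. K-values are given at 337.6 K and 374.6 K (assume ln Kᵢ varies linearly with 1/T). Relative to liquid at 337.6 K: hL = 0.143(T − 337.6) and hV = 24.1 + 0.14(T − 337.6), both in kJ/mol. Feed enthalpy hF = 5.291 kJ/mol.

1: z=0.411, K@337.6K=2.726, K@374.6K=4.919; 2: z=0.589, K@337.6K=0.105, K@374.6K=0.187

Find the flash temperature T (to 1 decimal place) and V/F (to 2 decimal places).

Adiabatic flash: solve Rachford–Rice at each trial T, then check hF = ψ·hV(T) + (1−ψ)·hL(T).
  T = 337.6 K: K = (2.726, 0.105), RR gives ψ = 0.118, H_out = 2.843 kJ/mol
  T = 374.6 K: K = (4.919, 0.187), RR gives ψ = 0.355, H_out = 13.813 kJ/mol
  T = 356.1 K: K = (3.718, 0.142), RR gives ψ = 0.262, H_out = 8.957 kJ/mol
  T = 346.9 K: K = (3.200, 0.123), RR gives ψ = 0.201, H_out = 6.163 kJ/mol
  T = 342.2 K: K = (2.954, 0.114), RR gives ψ = 0.162, H_out = 4.565 kJ/mol
  T = 344.5 K: K = (3.073, 0.118), RR gives ψ = 0.182, H_out = 5.365 kJ/mol
Linear interpolation between T = 342.2 (H_out = 4.565) and T = 344.5 (H_out = 5.365) on hF = 5.291 gives T ≈ 344.3 K, at which ψ = 0.18.

T = 344.3 K, V/F = 0.18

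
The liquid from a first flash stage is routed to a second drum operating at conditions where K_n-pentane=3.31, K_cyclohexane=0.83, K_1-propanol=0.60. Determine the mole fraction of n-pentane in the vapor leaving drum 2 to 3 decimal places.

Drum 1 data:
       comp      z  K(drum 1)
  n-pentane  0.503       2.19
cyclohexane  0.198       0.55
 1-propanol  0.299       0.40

y_n-pentane (drum 2) = 0.407

Drum 1:
Rachford–Rice: g(ψ₁) = Σ zᵢ(Kᵢ−1)/(1+ψ₁(Kᵢ−1)) = 0.
Check two-phase: ΣzᵢKᵢ = 1.330 > 1 and Σzᵢ/Kᵢ = 1.337 > 1, so g(0) = 0.330 > 0 and g(1) = -0.337 < 0.
Newton iteration, ψ₁⁰ = 0.5:
  ψ₁ = 0.500: g = 0.0040, g' = -0.566 → ψ₁ = 0.507
Converged at ψ₁ = 0.507.
Drum-1 compositions:
  n-pentane: x = 0.314, y = 0.687
  cyclohexane: x = 0.257, y = 0.141
  1-propanol: x = 0.430, y = 0.172
Drum-2 feed = drum-1 liquid: z₂ = (0.3137, 0.2565, 0.4298).
Drum 2:
Iterate (Newton) starting at ψ₂ = 0.41:
  ψ₂ = 0.410: g = 0.1197, g' = -0.548 → ψ₂ = 0.628
  ψ₂ = 0.628: g = 0.0172, g' = -0.411 → ψ₂ = 0.670
  ψ₂ = 0.670: g = 0.0003, g' = -0.396 → ψ₂ = 0.671
Converged at ψ₂ = 0.671.
  n-pentane: x = 0.123, y = 0.407
  cyclohexane: x = 0.290, y = 0.240
  1-propanol: x = 0.587, y = 0.352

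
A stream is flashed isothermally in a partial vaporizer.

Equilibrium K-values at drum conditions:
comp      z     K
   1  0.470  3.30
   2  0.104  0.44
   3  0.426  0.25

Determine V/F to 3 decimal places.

Rachford–Rice: g(V/F) = Σ zᵢ(Kᵢ−1)/(1+V/F(Kᵢ−1)) = 0.
Feasibility: ΣzᵢKᵢ = 1.703, Σzᵢ/Kᵢ = 2.083 — both > 1, two phases present.
Newton iteration, V/F⁰ = 0.62:
  V/F = 0.620: g = -0.2408, g' = -1.336 → V/F = 0.440
  V/F = 0.440: g = -0.0166, g' = -1.205 → V/F = 0.426
Converged at V/F = 0.426.

V/F = 0.426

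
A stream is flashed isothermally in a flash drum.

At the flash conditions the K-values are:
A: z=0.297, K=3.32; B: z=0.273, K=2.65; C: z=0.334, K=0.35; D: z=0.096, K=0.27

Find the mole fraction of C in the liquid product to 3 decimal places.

Newton iteration, ψ⁰ = 0.51:
  ψ = 0.510: g = 0.1238, g' = -1.000 → ψ = 0.634
  ψ = 0.634: g = -0.0005, g' = -1.025 → ψ = 0.633
Converged at ψ = 0.633.
Compositions from xᵢ = zᵢ/(1+ψ(Kᵢ−1)), yᵢ = Kᵢxᵢ:
  A: x = 0.120, y = 0.399
  B: x = 0.134, y = 0.354
  C: x = 0.568, y = 0.199
  D: x = 0.179, y = 0.048

x_C = 0.568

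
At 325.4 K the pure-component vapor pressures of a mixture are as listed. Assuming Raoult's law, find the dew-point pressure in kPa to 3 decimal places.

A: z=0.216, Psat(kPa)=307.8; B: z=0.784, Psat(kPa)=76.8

Pdew = 91.658 kPa

At the dew point ψ → 1, so Σzᵢ/Kᵢ = 1 with Kᵢ = Pᵢˢᵃᵗ/P ⇒ 1/P = Σzᵢ/Pᵢˢᵃᵗ.
1/P = 0.216/307.8 + 0.784/76.8 = 0.010910 ⇒ P = 91.658 kPa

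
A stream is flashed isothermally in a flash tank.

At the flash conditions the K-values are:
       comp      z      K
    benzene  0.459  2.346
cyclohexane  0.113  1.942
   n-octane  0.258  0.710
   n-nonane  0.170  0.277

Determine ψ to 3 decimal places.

ψ = 0.758

Let ψ = V/F and solve Σ zᵢ(Kᵢ−1)/(1+ψ(Kᵢ−1)) = 0.
g(0) = ΣzᵢKᵢ − 1 = 0.527 and g(1) = 1 − Σzᵢ/Kᵢ = -0.231, so a root lies in (0, 1).
Newton–Raphson from ψ = 0.34:
  ψ = 0.340: g = 0.2585, g' = -0.632 → ψ = 0.749
  ψ = 0.749: g = 0.0063, g' = -0.699 → ψ = 0.758
Converged at ψ = 0.758.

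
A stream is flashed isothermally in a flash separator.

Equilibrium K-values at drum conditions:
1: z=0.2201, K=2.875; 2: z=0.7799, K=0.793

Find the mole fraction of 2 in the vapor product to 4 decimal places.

Rachford–Rice: g(V/F) = Σ zᵢ(Kᵢ−1)/(1+V/F(Kᵢ−1)) = 0.
Feasibility: ΣzᵢKᵢ = 1.2512, Σzᵢ/Kᵢ = 1.0600 — both > 1, two phases present.
Newton iteration, V/F⁰ = 0.48:
  V/F = 0.4800: g = 0.03795, g' = -0.2555 → V/F = 0.6285
  V/F = 0.6285: g = 0.00385, g' = -0.2072 → V/F = 0.6471
  V/F = 0.6471: g = 0.00004, g' = -0.2025 → V/F = 0.6473
Converged at V/F = 0.6473.
Compositions from xᵢ = zᵢ/(1+V/F(Kᵢ−1)), yᵢ = Kᵢxᵢ:
  1: x = 0.0994, y = 0.2858
  2: x = 0.9006, y = 0.7142

y_2 = 0.7142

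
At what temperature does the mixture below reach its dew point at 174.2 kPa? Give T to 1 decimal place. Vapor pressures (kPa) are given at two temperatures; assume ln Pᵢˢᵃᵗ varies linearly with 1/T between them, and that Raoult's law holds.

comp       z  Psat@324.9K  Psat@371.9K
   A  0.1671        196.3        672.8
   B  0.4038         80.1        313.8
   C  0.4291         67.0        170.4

Dew-point temperature: Σzᵢ·P/Pᵢˢᵃᵗ(T) = 1. Interpolate ln Pᵢˢᵃᵗ = aᵢ + bᵢ/T.
  T = 324.9 K: ΣzᵢP/Pᵢˢᵃᵗ = 2.1421
  T = 371.9 K: ΣzᵢP/Pᵢˢᵃᵗ = 0.7061
  T = 348.4 K: ΣzᵢP/Pᵢˢᵃᵗ = 1.1784
  T = 360.1 K: ΣzᵢP/Pᵢˢᵃᵗ = 0.9046
  T = 354.2 K: ΣzᵢP/Pᵢˢᵃᵗ = 1.0311
  T = 357.1 K: ΣzᵢP/Pᵢˢᵃᵗ = 0.9662
Interpolating between 354.2 K and 357.1 K gives T ≈ 355.6 K.

T = 355.6 K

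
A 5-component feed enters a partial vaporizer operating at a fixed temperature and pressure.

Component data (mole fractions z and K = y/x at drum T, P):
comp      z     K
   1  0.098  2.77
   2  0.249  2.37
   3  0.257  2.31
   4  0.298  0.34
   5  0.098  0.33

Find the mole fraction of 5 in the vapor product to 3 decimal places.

Rachford–Rice: g(V/F) = Σ zᵢ(Kᵢ−1)/(1+V/F(Kᵢ−1)) = 0.
Check two-phase: ΣzᵢKᵢ = 1.589 > 1 and Σzᵢ/Kᵢ = 1.425 > 1, so g(0) = 0.589 > 0 and g(1) = -0.425 < 0.
Newton–Raphson from V/F = 0.67:
  V/F = 0.670: g = -0.0352, g' = -0.878 → V/F = 0.630
  V/F = 0.630: g = -0.0006, g' = -0.848 → V/F = 0.629
Converged at V/F = 0.629.
Compositions from xᵢ = zᵢ/(1+V/F(Kᵢ−1)), yᵢ = Kᵢxᵢ:
  1: x = 0.046, y = 0.128
  2: x = 0.134, y = 0.317
  3: x = 0.141, y = 0.325
  4: x = 0.510, y = 0.173
  5: x = 0.169, y = 0.056

y_5 = 0.056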